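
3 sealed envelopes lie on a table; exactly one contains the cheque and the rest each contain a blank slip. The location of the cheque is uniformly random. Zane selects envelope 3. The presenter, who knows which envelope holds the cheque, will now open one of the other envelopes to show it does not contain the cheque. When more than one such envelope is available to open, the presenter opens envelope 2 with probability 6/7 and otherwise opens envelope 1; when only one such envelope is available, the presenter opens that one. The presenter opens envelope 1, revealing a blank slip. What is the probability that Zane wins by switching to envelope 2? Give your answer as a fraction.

7/8

Apply Bayes' rule, conditioning on where the cheque actually is.
If it is in envelope 1 (prior 1/3): the presenter opened envelope 1, so this case is ruled out; weight (1/3)·0 = 0.
If it is in envelope 2 (prior 1/3): only envelope 1 is available, probability 1; weight (1/3)·1 = 1/3.
If it is in envelope 3 (prior 1/3): envelope 2 is available but not opened, probability 1/7; weight (1/3)·(1/7) = 1/21.
The weights sum to 8/21.
So P(the cheque in envelope 2 | the presenter opened envelope 1) = (1/3) / (8/21) = 7/8.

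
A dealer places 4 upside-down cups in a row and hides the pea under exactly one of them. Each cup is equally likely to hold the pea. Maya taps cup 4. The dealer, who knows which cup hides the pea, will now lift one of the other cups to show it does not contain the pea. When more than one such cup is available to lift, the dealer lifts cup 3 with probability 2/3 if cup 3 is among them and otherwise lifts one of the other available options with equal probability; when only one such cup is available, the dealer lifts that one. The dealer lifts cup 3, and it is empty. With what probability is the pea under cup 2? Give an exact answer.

1/3

Consider each possible location of the pea in turn.
If it is under any of cups 1, 2, and 4 (prior 1/4 each): cup 3 is available, opened with probability 2/3; weight (1/4)·(2/3) = 1/6 each.
If it is under cup 3 (prior 1/4): the dealer opened cup 3, so this case is ruled out; weight (1/4)·0 = 0.
The weights sum to 1/2.
So P(the pea under cup 2 | the dealer opened cup 3) = (1/6) / (1/2) = 1/3.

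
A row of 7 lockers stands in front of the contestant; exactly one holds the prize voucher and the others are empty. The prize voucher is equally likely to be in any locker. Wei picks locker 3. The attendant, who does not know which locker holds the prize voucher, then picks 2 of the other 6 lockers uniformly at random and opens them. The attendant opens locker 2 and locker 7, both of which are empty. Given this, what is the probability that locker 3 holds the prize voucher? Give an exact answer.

Condition on the true location of the prize voucher.
If it is in any of lockers 1, 3, 4, 5, and 6 (prior 1/7 each): the attendant picks exactly this set with probability 1/15 regardless, and none is the prize; weight (1/7)·(1/15) = 1/105 each.
If it is in either of lockers 2 and 7 (prior 1/7 each): that locker was opened and seen not to hold the prize — ruled out; weight (1/7)·0 = 0 each.
The weights sum to 1/21.
So P(the prize voucher in locker 3 | the attendant opened locker 2 and locker 7) = (1/105) / (1/21) = 1/5.

1/5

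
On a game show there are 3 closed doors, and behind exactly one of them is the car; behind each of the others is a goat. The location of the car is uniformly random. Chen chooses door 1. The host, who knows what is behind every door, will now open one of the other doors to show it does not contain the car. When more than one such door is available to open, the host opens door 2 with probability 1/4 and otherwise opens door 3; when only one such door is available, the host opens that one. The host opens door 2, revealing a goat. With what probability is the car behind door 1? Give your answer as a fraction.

Apply Bayes' rule, conditioning on where the car actually is.
If it is behind door 1 (prior 1/3): door 2 is available, opened with probability 1/4; weight (1/3)·(1/4) = 1/12.
If it is behind door 2 (prior 1/3): the host opened door 2, so this case is ruled out; weight (1/3)·0 = 0.
If it is behind door 3 (prior 1/3): only door 2 is available, probability 1; weight (1/3)·1 = 1/3.
The weights sum to 5/12.
So P(the car behind door 1 | the host opened door 2) = (1/12) / (5/12) = 1/5.

1/5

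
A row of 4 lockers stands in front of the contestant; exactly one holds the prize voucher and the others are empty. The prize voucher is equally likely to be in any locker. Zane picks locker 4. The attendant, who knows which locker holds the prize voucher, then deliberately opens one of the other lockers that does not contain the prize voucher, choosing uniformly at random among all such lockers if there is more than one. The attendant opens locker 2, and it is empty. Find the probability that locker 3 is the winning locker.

3/8

Consider each possible location of the prize voucher in turn.
If it is in either of lockers 1 and 3 (prior 1/4 each): the attendant has 2 equally likely choices, so probability 1/2; weight (1/4)·(1/2) = 1/8 each.
If it is in locker 2 (prior 1/4): the attendant opened locker 2, so this case is ruled out; weight (1/4)·0 = 0.
If it is in locker 4 (prior 1/4): the attendant has 3 equally likely choices, so probability 1/3; weight (1/4)·(1/3) = 1/12.
The weights sum to 1/3.
So P(the prize voucher in locker 3 | the attendant opened locker 2) = (1/8) / (1/3) = 3/8.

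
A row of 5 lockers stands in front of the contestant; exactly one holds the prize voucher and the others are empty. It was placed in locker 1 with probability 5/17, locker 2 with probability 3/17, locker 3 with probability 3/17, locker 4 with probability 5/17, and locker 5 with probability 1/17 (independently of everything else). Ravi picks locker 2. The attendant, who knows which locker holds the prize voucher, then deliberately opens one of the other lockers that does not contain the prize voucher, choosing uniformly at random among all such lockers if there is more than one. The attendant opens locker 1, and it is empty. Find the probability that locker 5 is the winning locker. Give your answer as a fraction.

Consider each possible location of the prize voucher in turn.
If it is in locker 1 (prior 5/17): the attendant opened locker 1, so this case is ruled out; weight (5/17)·0 = 0.
If it is in locker 2 (prior 3/17): the attendant has 4 equally likely choices, so probability 1/4; weight (3/17)·(1/4) = 3/68.
If it is in locker 3 (prior 3/17): the attendant has 3 equally likely choices, so probability 1/3; weight (3/17)·(1/3) = 1/17.
If it is in locker 4 (prior 5/17): the attendant has 3 equally likely choices, so probability 1/3; weight (5/17)·(1/3) = 5/51.
If it is in locker 5 (prior 1/17): the attendant has 3 equally likely choices, so probability 1/3; weight (1/17)·(1/3) = 1/51.
The weights sum to 15/68.
So P(the prize voucher in locker 5 | the attendant opened locker 1) = (1/51) / (15/68) = 4/45.

4/45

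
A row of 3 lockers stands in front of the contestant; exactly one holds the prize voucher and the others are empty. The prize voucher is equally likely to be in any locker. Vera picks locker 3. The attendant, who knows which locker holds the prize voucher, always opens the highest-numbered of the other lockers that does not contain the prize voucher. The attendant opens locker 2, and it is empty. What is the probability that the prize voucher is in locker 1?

Condition on the true location of the prize voucher.
If it is in either of lockers 1 and 3 (prior 1/3 each): locker 2 is the highest-numbered option available, probability 1; weight (1/3)·1 = 1/3 each.
If it is in locker 2 (prior 1/3): the attendant opened locker 2, so this case is ruled out; weight (1/3)·0 = 0.
The weights sum to 2/3.
So P(the prize voucher in locker 1 | the attendant opened locker 2) = (1/3) / (2/3) = 1/2.

1/2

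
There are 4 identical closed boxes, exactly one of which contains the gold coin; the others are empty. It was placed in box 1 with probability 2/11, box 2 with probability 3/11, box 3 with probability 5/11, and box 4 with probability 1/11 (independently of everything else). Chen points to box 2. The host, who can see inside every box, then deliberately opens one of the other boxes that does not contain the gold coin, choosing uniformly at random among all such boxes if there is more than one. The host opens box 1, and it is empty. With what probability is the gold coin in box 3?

Condition on the true location of the gold coin.
If it is in box 1 (prior 2/11): the host opened box 1, so this case is ruled out; weight (2/11)·0 = 0.
If it is in box 2 (prior 3/11): the host has 3 equally likely choices, so probability 1/3; weight (3/11)·(1/3) = 1/11.
If it is in box 3 (prior 5/11): the host has 2 equally likely choices, so probability 1/2; weight (5/11)·(1/2) = 5/22.
If it is in box 4 (prior 1/11): the host has 2 equally likely choices, so probability 1/2; weight (1/11)·(1/2) = 1/22.
The weights sum to 4/11.
So P(the gold coin in box 3 | the host opened box 1) = (5/22) / (4/11) = 5/8.

5/8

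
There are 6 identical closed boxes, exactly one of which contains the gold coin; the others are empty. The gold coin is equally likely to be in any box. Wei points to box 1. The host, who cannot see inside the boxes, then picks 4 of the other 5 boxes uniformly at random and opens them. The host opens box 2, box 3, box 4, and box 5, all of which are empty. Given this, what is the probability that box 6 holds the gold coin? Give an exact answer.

1/2

Because the host chose which boxes to open without knowing where the gold coin is, the choice is independent of the prize location. Learning that none of the 4 opened boxes holds the gold coin simply rules out those 4 locations and leaves the remaining 2 boxes still equally likely by symmetry.
So P(the gold coin in box 6) = 1/2.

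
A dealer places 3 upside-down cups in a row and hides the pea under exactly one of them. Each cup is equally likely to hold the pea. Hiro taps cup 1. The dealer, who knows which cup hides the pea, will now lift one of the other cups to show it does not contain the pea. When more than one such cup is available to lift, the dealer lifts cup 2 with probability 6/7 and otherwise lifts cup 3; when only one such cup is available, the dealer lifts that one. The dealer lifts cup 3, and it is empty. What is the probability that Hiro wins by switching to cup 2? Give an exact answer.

Apply Bayes' rule, conditioning on where the pea actually is.
If it is under cup 1 (prior 1/3): cup 2 is available but not opened, probability 1/7; weight (1/3)·(1/7) = 1/21.
If it is under cup 2 (prior 1/3): only cup 3 is available, probability 1; weight (1/3)·1 = 1/3.
If it is under cup 3 (prior 1/3): the dealer opened cup 3, so this case is ruled out; weight (1/3)·0 = 0.
The weights sum to 8/21.
So P(the pea under cup 2 | the dealer opened cup 3) = (1/3) / (8/21) = 7/8.

7/8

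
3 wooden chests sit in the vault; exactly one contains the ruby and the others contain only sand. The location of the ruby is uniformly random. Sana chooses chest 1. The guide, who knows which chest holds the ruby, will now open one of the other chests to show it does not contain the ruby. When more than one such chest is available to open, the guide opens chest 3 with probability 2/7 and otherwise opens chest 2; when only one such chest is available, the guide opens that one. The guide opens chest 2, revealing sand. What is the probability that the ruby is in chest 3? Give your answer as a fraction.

Apply Bayes' rule, conditioning on where the ruby actually is.
If it is in chest 1 (prior 1/3): chest 3 is available but not opened, probability 5/7; weight (1/3)·(5/7) = 5/21.
If it is in chest 2 (prior 1/3): the guide opened chest 2, so this case is ruled out; weight (1/3)·0 = 0.
If it is in chest 3 (prior 1/3): only chest 2 is available, probability 1; weight (1/3)·1 = 1/3.
The weights sum to 4/7.
So P(the ruby in chest 3 | the guide opened chest 2) = (1/3) / (4/7) = 7/12.

7/12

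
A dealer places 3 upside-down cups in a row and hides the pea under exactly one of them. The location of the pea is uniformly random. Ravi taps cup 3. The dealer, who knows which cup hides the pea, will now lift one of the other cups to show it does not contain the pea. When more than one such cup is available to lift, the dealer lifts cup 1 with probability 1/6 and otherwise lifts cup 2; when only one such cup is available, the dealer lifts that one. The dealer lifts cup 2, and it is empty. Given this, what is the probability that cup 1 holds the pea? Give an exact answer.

6/11

Apply Bayes' rule, conditioning on where the pea actually is.
If it is under cup 1 (prior 1/3): only cup 2 is available, probability 1; weight (1/3)·1 = 1/3.
If it is under cup 2 (prior 1/3): the dealer opened cup 2, so this case is ruled out; weight (1/3)·0 = 0.
If it is under cup 3 (prior 1/3): cup 1 is available but not opened, probability 5/6; weight (1/3)·(5/6) = 5/18.
The weights sum to 11/18.
So P(the pea under cup 1 | the dealer opened cup 2) = (1/3) / (11/18) = 6/11.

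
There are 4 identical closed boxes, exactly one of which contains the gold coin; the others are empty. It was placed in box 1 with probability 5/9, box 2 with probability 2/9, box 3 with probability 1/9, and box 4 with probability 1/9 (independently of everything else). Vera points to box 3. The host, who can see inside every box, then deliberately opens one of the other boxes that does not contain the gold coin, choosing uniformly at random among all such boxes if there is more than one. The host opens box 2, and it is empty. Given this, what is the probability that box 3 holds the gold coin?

Apply Bayes' rule, conditioning on where the gold coin actually is.
If it is in box 1 (prior 5/9): the host has 2 equally likely choices, so probability 1/2; weight (5/9)·(1/2) = 5/18.
If it is in box 2 (prior 2/9): the host opened box 2, so this case is ruled out; weight (2/9)·0 = 0.
If it is in box 3 (prior 1/9): the host has 3 equally likely choices, so probability 1/3; weight (1/9)·(1/3) = 1/27.
If it is in box 4 (prior 1/9): the host has 2 equally likely choices, so probability 1/2; weight (1/9)·(1/2) = 1/18.
The weights sum to 10/27.
So P(the gold coin in box 3 | the host opened box 2) = (1/27) / (10/27) = 1/10.

1/10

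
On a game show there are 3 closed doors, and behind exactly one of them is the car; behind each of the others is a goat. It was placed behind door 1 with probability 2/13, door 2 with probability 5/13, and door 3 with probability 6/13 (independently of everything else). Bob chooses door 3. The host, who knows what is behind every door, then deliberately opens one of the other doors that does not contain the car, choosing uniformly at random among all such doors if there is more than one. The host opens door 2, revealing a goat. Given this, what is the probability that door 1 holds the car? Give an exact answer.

2/5

Consider each possible location of the car in turn.
If it is behind door 1 (prior 2/13): the host has no choice, probability 1; weight (2/13)·1 = 2/13.
If it is behind door 2 (prior 5/13): the host opened door 2, so this case is ruled out; weight (5/13)·0 = 0.
If it is behind door 3 (prior 6/13): the host has 2 equally likely choices, so probability 1/2; weight (6/13)·(1/2) = 3/13.
The weights sum to 5/13.
So P(the car behind door 1 | the host opened door 2) = (2/13) / (5/13) = 2/5.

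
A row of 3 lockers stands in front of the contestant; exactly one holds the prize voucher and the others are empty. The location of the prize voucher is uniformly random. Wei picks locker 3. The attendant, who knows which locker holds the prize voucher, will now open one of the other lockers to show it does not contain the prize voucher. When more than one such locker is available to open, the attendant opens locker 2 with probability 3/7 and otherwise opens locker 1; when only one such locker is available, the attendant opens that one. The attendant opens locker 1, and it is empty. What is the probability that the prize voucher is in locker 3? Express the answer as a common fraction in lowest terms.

4/11

Consider each possible location of the prize voucher in turn.
If it is in locker 1 (prior 1/3): the attendant opened locker 1, so this case is ruled out; weight (1/3)·0 = 0.
If it is in locker 2 (prior 1/3): only locker 1 is available, probability 1; weight (1/3)·1 = 1/3.
If it is in locker 3 (prior 1/3): locker 2 is available but not opened, probability 4/7; weight (1/3)·(4/7) = 4/21.
The weights sum to 11/21.
So P(the prize voucher in locker 3 | the attendant opened locker 1) = (4/21) / (11/21) = 4/11.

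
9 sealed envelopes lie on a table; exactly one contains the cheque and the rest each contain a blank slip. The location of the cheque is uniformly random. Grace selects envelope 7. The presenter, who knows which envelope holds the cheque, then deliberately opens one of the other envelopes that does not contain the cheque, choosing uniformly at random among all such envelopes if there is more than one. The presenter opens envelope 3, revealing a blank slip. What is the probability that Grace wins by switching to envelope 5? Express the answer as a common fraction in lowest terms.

8/63

Consider each possible location of the cheque in turn.
If it is in any of envelopes 1, 2, 4, 5, 6, 8, and 9 (prior 1/9 each): the presenter has 7 equally likely choices, so probability 1/7; weight (1/9)·(1/7) = 1/63 each.
If it is in envelope 3 (prior 1/9): the presenter opened envelope 3, so this case is ruled out; weight (1/9)·0 = 0.
If it is in envelope 7 (prior 1/9): the presenter has 8 equally likely choices, so probability 1/8; weight (1/9)·(1/8) = 1/72.
The weights sum to 1/8.
So P(the cheque in envelope 5 | the presenter opened envelope 3) = (1/63) / (1/8) = 8/63.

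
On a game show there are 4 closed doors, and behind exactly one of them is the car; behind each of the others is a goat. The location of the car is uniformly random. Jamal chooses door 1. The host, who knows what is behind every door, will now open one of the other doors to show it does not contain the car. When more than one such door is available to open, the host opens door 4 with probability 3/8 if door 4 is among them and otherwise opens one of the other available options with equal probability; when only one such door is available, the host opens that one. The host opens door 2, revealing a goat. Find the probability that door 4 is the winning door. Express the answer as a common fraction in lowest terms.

Condition on the true location of the car.
If it is behind door 1 (prior 1/4): door 4 is available but not opened; door 2 gets probability (1 − 3/8)/2 = 5/16; weight (1/4)·(5/16) = 5/64.
If it is behind door 2 (prior 1/4): the host opened door 2, so this case is ruled out; weight (1/4)·0 = 0.
If it is behind door 3 (prior 1/4): door 4 is available but not opened, probability 5/8; weight (1/4)·(5/8) = 5/32.
If it is behind door 4 (prior 1/4): door 4 holds the prize so is unavailable; the host chooses uniformly among the 2 others, probability 1/2; weight (1/4)·(1/2) = 1/8.
The weights sum to 23/64.
So P(the car behind door 4 | the host opened door 2) = (1/8) / (23/64) = 8/23.

8/23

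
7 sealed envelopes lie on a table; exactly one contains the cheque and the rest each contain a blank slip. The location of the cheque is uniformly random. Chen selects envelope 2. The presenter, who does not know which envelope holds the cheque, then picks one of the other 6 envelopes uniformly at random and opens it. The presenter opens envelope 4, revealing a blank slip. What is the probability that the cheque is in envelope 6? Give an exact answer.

1/6

Because the presenter chose which envelope to open without knowing where the cheque is, the choice is independent of the prize location. Learning that envelope 4 does not hold the cheque simply rules out that one location and leaves the remaining 6 envelopes still equally likely by symmetry.
So P(the cheque in envelope 6) = 1/6.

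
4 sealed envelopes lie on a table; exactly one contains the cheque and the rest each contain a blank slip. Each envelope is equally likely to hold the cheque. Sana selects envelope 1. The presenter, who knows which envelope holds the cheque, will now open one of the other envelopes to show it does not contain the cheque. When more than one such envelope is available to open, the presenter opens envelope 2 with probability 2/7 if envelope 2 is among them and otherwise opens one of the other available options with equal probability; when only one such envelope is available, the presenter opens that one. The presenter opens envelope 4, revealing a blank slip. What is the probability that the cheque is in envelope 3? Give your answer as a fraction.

Condition on the true location of the cheque.
If it is in envelope 1 (prior 1/4): envelope 2 is available but not opened; envelope 4 gets probability (1 − 2/7)/2 = 5/14; weight (1/4)·(5/14) = 5/56.
If it is in envelope 2 (prior 1/4): envelope 2 holds the prize so is unavailable; the presenter chooses uniformly among the 2 others, probability 1/2; weight (1/4)·(1/2) = 1/8.
If it is in envelope 3 (prior 1/4): envelope 2 is available but not opened, probability 5/7; weight (1/4)·(5/7) = 5/28.
If it is in envelope 4 (prior 1/4): the presenter opened envelope 4, so this case is ruled out; weight (1/4)·0 = 0.
The weights sum to 11/28.
So P(the cheque in envelope 3 | the presenter opened envelope 4) = (5/28) / (11/28) = 5/11.

5/11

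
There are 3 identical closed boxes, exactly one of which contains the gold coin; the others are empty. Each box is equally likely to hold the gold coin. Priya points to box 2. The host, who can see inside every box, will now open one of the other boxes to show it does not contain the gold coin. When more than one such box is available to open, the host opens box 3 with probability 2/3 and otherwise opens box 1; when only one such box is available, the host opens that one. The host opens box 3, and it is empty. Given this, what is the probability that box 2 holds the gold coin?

Consider each possible location of the gold coin in turn.
If it is in box 1 (prior 1/3): only box 3 is available, probability 1; weight (1/3)·1 = 1/3.
If it is in box 2 (prior 1/3): box 3 is available, opened with probability 2/3; weight (1/3)·(2/3) = 2/9.
If it is in box 3 (prior 1/3): the host opened box 3, so this case is ruled out; weight (1/3)·0 = 0.
The weights sum to 5/9.
So P(the gold coin in box 2 | the host opened box 3) = (2/9) / (5/9) = 2/5.

2/5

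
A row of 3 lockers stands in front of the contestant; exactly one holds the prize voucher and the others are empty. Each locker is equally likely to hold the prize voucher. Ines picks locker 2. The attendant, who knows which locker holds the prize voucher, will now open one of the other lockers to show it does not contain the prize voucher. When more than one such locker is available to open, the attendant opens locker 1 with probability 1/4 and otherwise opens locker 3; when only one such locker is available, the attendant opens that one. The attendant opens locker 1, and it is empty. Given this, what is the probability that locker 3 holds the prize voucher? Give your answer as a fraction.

4/5

Condition on the true location of the prize voucher.
If it is in locker 1 (prior 1/3): the attendant opened locker 1, so this case is ruled out; weight (1/3)·0 = 0.
If it is in locker 2 (prior 1/3): locker 1 is available, opened with probability 1/4; weight (1/3)·(1/4) = 1/12.
If it is in locker 3 (prior 1/3): only locker 1 is available, probability 1; weight (1/3)·1 = 1/3.
The weights sum to 5/12.
So P(the prize voucher in locker 3 | the attendant opened locker 1) = (1/3) / (5/12) = 4/5.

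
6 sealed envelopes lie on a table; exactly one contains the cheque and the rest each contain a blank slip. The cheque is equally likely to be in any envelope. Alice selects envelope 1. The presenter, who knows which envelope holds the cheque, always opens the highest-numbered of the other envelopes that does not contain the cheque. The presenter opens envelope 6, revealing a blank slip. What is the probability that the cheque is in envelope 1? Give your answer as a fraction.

Condition on the true location of the cheque.
If it is in any of envelopes 1, 2, 3, 4, and 5 (prior 1/6 each): envelope 6 is the highest-numbered option available, probability 1; weight (1/6)·1 = 1/6 each.
If it is in envelope 6 (prior 1/6): the presenter opened envelope 6, so this case is ruled out; weight (1/6)·0 = 0.
The weights sum to 5/6.
So P(the cheque in envelope 1 | the presenter opened envelope 6) = (1/6) / (5/6) = 1/5.

1/5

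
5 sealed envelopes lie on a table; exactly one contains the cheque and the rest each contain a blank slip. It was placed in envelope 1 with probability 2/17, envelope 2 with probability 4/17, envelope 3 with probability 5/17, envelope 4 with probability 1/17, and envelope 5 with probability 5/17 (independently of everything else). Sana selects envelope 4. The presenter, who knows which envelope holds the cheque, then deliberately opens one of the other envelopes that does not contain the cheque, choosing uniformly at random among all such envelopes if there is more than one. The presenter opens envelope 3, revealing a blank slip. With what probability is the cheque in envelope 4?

Apply Bayes' rule, conditioning on where the cheque actually is.
If it is in envelope 1 (prior 2/17): the presenter has 3 equally likely choices, so probability 1/3; weight (2/17)·(1/3) = 2/51.
If it is in envelope 2 (prior 4/17): the presenter has 3 equally likely choices, so probability 1/3; weight (4/17)·(1/3) = 4/51.
If it is in envelope 3 (prior 5/17): the presenter opened envelope 3, so this case is ruled out; weight (5/17)·0 = 0.
If it is in envelope 4 (prior 1/17): the presenter has 4 equally likely choices, so probability 1/4; weight (1/17)·(1/4) = 1/68.
If it is in envelope 5 (prior 5/17): the presenter has 3 equally likely choices, so probability 1/3; weight (5/17)·(1/3) = 5/51.
The weights sum to 47/204.
So P(the cheque in envelope 4 | the presenter opened envelope 3) = (1/68) / (47/204) = 3/47.

3/47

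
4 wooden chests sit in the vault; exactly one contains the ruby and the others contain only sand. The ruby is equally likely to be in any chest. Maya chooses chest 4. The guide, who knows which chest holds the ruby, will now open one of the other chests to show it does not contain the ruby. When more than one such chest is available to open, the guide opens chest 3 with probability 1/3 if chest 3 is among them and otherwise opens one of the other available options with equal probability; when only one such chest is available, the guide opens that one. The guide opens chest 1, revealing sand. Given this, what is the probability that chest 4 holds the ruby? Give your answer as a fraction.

2/9

Apply Bayes' rule, conditioning on where the ruby actually is.
If it is in chest 1 (prior 1/4): the guide opened chest 1, so this case is ruled out; weight (1/4)·0 = 0.
If it is in chest 2 (prior 1/4): chest 3 is available but not opened, probability 2/3; weight (1/4)·(2/3) = 1/6.
If it is in chest 3 (prior 1/4): chest 3 holds the prize so is unavailable; the guide chooses uniformly among the 2 others, probability 1/2; weight (1/4)·(1/2) = 1/8.
If it is in chest 4 (prior 1/4): chest 3 is available but not opened; chest 1 gets probability (1 − 1/3)/2 = 1/3; weight (1/4)·(1/3) = 1/12.
The weights sum to 3/8.
So P(the ruby in chest 4 | the guide opened chest 1) = (1/12) / (3/8) = 2/9.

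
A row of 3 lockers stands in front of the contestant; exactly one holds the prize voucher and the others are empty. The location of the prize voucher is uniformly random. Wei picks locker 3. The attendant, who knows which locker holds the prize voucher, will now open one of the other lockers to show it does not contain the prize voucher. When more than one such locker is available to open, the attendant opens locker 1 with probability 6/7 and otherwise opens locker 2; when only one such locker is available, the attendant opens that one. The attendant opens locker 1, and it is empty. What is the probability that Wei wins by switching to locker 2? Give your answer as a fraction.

Consider each possible location of the prize voucher in turn.
If it is in locker 1 (prior 1/3): the attendant opened locker 1, so this case is ruled out; weight (1/3)·0 = 0.
If it is in locker 2 (prior 1/3): only locker 1 is available, probability 1; weight (1/3)·1 = 1/3.
If it is in locker 3 (prior 1/3): locker 1 is available, opened with probability 6/7; weight (1/3)·(6/7) = 2/7.
The weights sum to 13/21.
So P(the prize voucher in locker 2 | the attendant opened locker 1) = (1/3) / (13/21) = 7/13.

7/13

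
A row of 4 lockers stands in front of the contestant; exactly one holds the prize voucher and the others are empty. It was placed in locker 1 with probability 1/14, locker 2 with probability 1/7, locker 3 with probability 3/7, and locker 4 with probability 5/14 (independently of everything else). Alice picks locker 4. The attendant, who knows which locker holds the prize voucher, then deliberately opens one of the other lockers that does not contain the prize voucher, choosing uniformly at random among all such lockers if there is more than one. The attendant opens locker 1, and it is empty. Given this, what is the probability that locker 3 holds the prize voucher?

Apply Bayes' rule, conditioning on where the prize voucher actually is.
If it is in locker 1 (prior 1/14): the attendant opened locker 1, so this case is ruled out; weight (1/14)·0 = 0.
If it is in locker 2 (prior 1/7): the attendant has 2 equally likely choices, so probability 1/2; weight (1/7)·(1/2) = 1/14.
If it is in locker 3 (prior 3/7): the attendant has 2 equally likely choices, so probability 1/2; weight (3/7)·(1/2) = 3/14.
If it is in locker 4 (prior 5/14): the attendant has 3 equally likely choices, so probability 1/3; weight (5/14)·(1/3) = 5/42.
The weights sum to 17/42.
So P(the prize voucher in locker 3 | the attendant opened locker 1) = (3/14) / (17/42) = 9/17.

9/17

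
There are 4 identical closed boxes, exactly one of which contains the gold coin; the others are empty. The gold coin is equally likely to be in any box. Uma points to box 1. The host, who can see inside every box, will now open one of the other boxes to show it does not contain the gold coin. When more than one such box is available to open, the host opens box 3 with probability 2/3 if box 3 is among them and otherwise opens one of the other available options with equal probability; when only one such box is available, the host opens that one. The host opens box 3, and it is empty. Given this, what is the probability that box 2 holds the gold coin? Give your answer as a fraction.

Consider each possible location of the gold coin in turn.
If it is in any of boxes 1, 2, and 4 (prior 1/4 each): box 3 is available, opened with probability 2/3; weight (1/4)·(2/3) = 1/6 each.
If it is in box 3 (prior 1/4): the host opened box 3, so this case is ruled out; weight (1/4)·0 = 0.
The weights sum to 1/2.
So P(the gold coin in box 2 | the host opened box 3) = (1/6) / (1/2) = 1/3.

1/3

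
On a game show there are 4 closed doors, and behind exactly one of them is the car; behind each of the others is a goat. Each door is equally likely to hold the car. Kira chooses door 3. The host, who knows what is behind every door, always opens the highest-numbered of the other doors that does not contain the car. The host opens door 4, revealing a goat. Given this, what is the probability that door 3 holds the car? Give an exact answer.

1/3

Condition on the true location of the car.
If it is behind any of doors 1, 2, and 3 (prior 1/4 each): door 4 is the highest-numbered option available, probability 1; weight (1/4)·1 = 1/4 each.
If it is behind door 4 (prior 1/4): the host opened door 4, so this case is ruled out; weight (1/4)·0 = 0.
The weights sum to 3/4.
So P(the car behind door 3 | the host opened door 4) = (1/4) / (3/4) = 1/3.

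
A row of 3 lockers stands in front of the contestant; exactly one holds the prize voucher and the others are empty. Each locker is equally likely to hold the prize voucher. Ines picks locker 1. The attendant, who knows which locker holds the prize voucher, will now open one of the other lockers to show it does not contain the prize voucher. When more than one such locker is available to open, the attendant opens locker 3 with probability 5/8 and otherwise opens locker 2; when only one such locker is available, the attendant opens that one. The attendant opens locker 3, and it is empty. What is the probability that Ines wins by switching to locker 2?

Condition on the true location of the prize voucher.
If it is in locker 1 (prior 1/3): locker 3 is available, opened with probability 5/8; weight (1/3)·(5/8) = 5/24.
If it is in locker 2 (prior 1/3): only locker 3 is available, probability 1; weight (1/3)·1 = 1/3.
If it is in locker 3 (prior 1/3): the attendant opened locker 3, so this case is ruled out; weight (1/3)·0 = 0.
The weights sum to 13/24.
So P(the prize voucher in locker 2 | the attendant opened locker 3) = (1/3) / (13/24) = 8/13.

8/13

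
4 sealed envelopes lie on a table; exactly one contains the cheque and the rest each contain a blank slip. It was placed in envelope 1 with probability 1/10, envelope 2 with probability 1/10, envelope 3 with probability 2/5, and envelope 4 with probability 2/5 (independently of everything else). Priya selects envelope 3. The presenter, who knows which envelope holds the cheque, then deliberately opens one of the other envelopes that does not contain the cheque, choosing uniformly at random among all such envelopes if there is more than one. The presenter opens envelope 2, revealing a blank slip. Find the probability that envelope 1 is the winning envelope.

3/23

Apply Bayes' rule, conditioning on where the cheque actually is.
If it is in envelope 1 (prior 1/10): the presenter has 2 equally likely choices, so probability 1/2; weight (1/10)·(1/2) = 1/20.
If it is in envelope 2 (prior 1/10): the presenter opened envelope 2, so this case is ruled out; weight (1/10)·0 = 0.
If it is in envelope 3 (prior 2/5): the presenter has 3 equally likely choices, so probability 1/3; weight (2/5)·(1/3) = 2/15.
If it is in envelope 4 (prior 2/5): the presenter has 2 equally likely choices, so probability 1/2; weight (2/5)·(1/2) = 1/5.
The weights sum to 23/60.
So P(the cheque in envelope 1 | the presenter opened envelope 2) = (1/20) / (23/60) = 3/23.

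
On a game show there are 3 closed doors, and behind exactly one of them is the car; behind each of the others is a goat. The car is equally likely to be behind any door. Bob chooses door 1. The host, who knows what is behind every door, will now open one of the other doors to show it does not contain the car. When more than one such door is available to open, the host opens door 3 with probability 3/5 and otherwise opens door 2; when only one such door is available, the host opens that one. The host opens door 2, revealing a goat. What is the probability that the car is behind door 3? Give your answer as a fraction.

5/7

Apply Bayes' rule, conditioning on where the car actually is.
If it is behind door 1 (prior 1/3): door 3 is available but not opened, probability 2/5; weight (1/3)·(2/5) = 2/15.
If it is behind door 2 (prior 1/3): the host opened door 2, so this case is ruled out; weight (1/3)·0 = 0.
If it is behind door 3 (prior 1/3): only door 2 is available, probability 1; weight (1/3)·1 = 1/3.
The weights sum to 7/15.
So P(the car behind door 3 | the host opened door 2) = (1/3) / (7/15) = 5/7.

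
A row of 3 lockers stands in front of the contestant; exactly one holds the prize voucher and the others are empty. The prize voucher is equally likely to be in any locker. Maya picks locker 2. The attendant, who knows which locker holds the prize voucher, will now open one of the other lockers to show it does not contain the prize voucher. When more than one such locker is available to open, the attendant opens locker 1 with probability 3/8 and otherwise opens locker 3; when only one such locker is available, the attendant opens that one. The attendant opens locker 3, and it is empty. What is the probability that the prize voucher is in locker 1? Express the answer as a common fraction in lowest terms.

Consider each possible location of the prize voucher in turn.
If it is in locker 1 (prior 1/3): only locker 3 is available, probability 1; weight (1/3)·1 = 1/3.
If it is in locker 2 (prior 1/3): locker 1 is available but not opened, probability 5/8; weight (1/3)·(5/8) = 5/24.
If it is in locker 3 (prior 1/3): the attendant opened locker 3, so this case is ruled out; weight (1/3)·0 = 0.
The weights sum to 13/24.
So P(the prize voucher in locker 1 | the attendant opened locker 3) = (1/3) / (13/24) = 8/13.

8/13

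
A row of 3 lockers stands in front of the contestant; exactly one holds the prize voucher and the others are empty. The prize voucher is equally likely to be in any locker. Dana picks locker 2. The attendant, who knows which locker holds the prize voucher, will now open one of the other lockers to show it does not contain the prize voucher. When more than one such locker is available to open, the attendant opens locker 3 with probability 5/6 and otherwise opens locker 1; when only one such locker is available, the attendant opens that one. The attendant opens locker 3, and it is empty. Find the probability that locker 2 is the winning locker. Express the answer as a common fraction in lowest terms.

Apply Bayes' rule, conditioning on where the prize voucher actually is.
If it is in locker 1 (prior 1/3): only locker 3 is available, probability 1; weight (1/3)·1 = 1/3.
If it is in locker 2 (prior 1/3): locker 3 is available, opened with probability 5/6; weight (1/3)·(5/6) = 5/18.
If it is in locker 3 (prior 1/3): the attendant opened locker 3, so this case is ruled out; weight (1/3)·0 = 0.
The weights sum to 11/18.
So P(the prize voucher in locker 2 | the attendant opened locker 3) = (5/18) / (11/18) = 5/11.

5/11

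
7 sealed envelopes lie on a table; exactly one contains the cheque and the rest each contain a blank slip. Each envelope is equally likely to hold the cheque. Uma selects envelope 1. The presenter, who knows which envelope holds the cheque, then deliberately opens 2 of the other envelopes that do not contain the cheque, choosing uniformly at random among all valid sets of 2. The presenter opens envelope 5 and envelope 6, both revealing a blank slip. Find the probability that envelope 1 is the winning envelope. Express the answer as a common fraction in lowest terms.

1/7

Consider each possible location of the cheque in turn.
If it is in envelope 1 (prior 1/7): the presenter has 15 equally likely choices, so probability 1/15; weight (1/7)·(1/15) = 1/105.
If it is in any of envelopes 2, 3, 4, and 7 (prior 1/7 each): the presenter has 10 equally likely choices, so probability 1/10; weight (1/7)·(1/10) = 1/70 each.
If it is in either of envelopes 5 and 6 (prior 1/7 each): that envelope was opened and seen not to hold the prize — ruled out; weight (1/7)·0 = 0 each.
The weights sum to 1/15.
So P(the cheque in envelope 1 | the presenter opened envelope 5 and envelope 6) = (1/105) / (1/15) = 1/7.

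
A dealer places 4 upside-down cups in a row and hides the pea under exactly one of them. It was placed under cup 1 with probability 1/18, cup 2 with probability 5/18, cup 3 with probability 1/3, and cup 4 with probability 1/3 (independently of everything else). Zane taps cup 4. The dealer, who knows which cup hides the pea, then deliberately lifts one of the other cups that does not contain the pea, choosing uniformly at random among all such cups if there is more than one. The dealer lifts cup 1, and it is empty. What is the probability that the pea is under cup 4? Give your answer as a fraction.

4/15

Condition on the true location of the pea.
If it is under cup 1 (prior 1/18): the dealer opened cup 1, so this case is ruled out; weight (1/18)·0 = 0.
If it is under cup 2 (prior 5/18): the dealer has 2 equally likely choices, so probability 1/2; weight (5/18)·(1/2) = 5/36.
If it is under cup 3 (prior 1/3): the dealer has 2 equally likely choices, so probability 1/2; weight (1/3)·(1/2) = 1/6.
If it is under cup 4 (prior 1/3): the dealer has 3 equally likely choices, so probability 1/3; weight (1/3)·(1/3) = 1/9.
The weights sum to 5/12.
So P(the pea under cup 4 | the dealer opened cup 1) = (1/9) / (5/12) = 4/15.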